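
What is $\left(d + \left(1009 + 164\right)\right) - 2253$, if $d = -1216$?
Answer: $-2296$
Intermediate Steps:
$\left(d + \left(1009 + 164\right)\right) - 2253 = \left(-1216 + \left(1009 + 164\right)\right) - 2253 = \left(-1216 + 1173\right) - 2253 = -43 - 2253 = -2296$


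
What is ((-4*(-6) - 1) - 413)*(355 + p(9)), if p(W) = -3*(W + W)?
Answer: -117390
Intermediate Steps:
p(W) = -6*W
((-4*(-6) - 1) - 413)*(355 + p(9)) = ((-4*(-6) - 1) - 413)*(355 - 6*9) = ((24 - 1) - 413)*(355 - 54) = (23 - 413)*301 = -390*301 = -117390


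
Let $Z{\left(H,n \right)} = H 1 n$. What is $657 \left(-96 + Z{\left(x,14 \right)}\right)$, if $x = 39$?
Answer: $295650$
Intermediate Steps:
$Z{\left(H,n \right)} = H n$
$657 \left(-96 + Z{\left(x,14 \right)}\right) = 657 \left(-96 + 39 \cdot 14\right) = 657 \left(-96 + 546\right) = 657 \cdot 450 = 295650$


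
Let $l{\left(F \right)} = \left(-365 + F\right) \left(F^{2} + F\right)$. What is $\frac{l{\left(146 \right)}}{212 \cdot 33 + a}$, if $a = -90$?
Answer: $- \frac{783363}{1151} \approx -680.59$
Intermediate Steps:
$l{\left(F \right)} = \left(-365 + F\right) \left(F + F^{2}\right)$
$\frac{l{\left(146 \right)}}{212 \cdot 33 + a} = \frac{146 \left(-365 + 146^{2} - 53144\right)}{212 \cdot 33 - 90} = \frac{146 \left(-365 + 21316 - 53144\right)}{6996 - 90} = \frac{146 \left(-32193\right)}{6906} = \left(-4700178\right) \frac{1}{6906} = - \frac{783363}{1151}$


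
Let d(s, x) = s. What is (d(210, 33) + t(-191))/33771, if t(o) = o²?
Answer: 36691/33771 ≈ 1.0865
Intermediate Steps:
(d(210, 33) + t(-191))/33771 = (210 + (-191)²)/33771 = (210 + 36481)*(1/33771) = 36691*(1/33771) = 36691/33771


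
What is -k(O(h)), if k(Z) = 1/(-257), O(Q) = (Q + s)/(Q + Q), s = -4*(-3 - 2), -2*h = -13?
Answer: 1/257 ≈ 0.0038911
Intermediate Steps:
h = 13/2 (h = -½*(-13) = 13/2 ≈ 6.5000)
s = 20 (s = -4*(-5) = 20)
O(Q) = (20 + Q)/(2*Q) (O(Q) = (Q + 20)/(Q + Q) = (20 + Q)/((2*Q)) = (20 + Q)*(1/(2*Q)) = (20 + Q)/(2*Q))
k(Z) = -1/257
-k(O(h)) = -1*(-1/257) = 1/257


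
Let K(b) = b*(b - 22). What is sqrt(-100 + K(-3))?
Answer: 5*I ≈ 5.0*I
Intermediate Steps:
K(b) = b*(-22 + b)
sqrt(-100 + K(-3)) = sqrt(-100 - 3*(-22 - 3)) = sqrt(-100 - 3*(-25)) = sqrt(-100 + 75) = sqrt(-25) = 5*I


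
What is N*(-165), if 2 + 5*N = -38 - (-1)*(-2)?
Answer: 1386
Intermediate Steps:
N = -42/5 (N = -⅖ + (-38 - (-1)*(-2))/5 = -⅖ + (-38 - 1*2)/5 = -⅖ + (-38 - 2)/5 = -⅖ + (⅕)*(-40) = -⅖ - 8 = -42/5 ≈ -8.4000)
N*(-165) = -42/5*(-165) = 1386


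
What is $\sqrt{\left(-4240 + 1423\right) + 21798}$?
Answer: $3 \sqrt{2109} \approx 137.77$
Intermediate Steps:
$\sqrt{\left(-4240 + 1423\right) + 21798} = \sqrt{-2817 + 21798} = \sqrt{18981} = 3 \sqrt{2109}$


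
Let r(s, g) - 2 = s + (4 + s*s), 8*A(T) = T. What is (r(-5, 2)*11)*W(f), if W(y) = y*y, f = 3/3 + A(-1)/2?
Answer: 32175/128 ≈ 251.37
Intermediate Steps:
A(T) = T/8
f = 15/16 (f = 3/3 + ((1/8)*(-1))/2 = 3*(1/3) - 1/8*1/2 = 1 - 1/16 = 15/16 ≈ 0.93750)
W(y) = y**2
r(s, g) = 6 + s + s**2 (r(s, g) = 2 + (s + (4 + s*s)) = 2 + (s + (4 + s**2)) = 2 + (4 + s + s**2) = 6 + s + s**2)
(r(-5, 2)*11)*W(f) = ((6 - 5 + (-5)**2)*11)*(15/16)**2 = ((6 - 5 + 25)*11)*(225/256) = (26*11)*(225/256) = 286*(225/256) = 32175/128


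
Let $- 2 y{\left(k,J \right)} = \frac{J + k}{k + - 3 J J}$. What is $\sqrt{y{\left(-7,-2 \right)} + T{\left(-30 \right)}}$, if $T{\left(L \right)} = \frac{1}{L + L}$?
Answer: $\frac{17 i \sqrt{285}}{570} \approx 0.5035 i$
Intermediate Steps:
$y{\left(k,J \right)} = - \frac{J + k}{2 \left(k - 3 J^{2}\right)}$ ($y{\left(k,J \right)} = - \frac{\left(J + k\right) \frac{1}{k + - 3 J J}}{2} = - \frac{\left(J + k\right) \frac{1}{k - 3 J^{2}}}{2} = - \frac{\frac{1}{k - 3 J^{2}} \left(J + k\right)}{2} = - \frac{J + k}{2 \left(k - 3 J^{2}\right)}$)
$T{\left(L \right)} = \frac{1}{2 L}$
$\sqrt{y{\left(-7,-2 \right)} + T{\left(-30 \right)}} = \sqrt{\frac{-2 - 7}{2 \left(\left(-1\right) \left(-7\right) + 3 \left(-2\right)^{2}\right)} + \frac{1}{2 \left(-30\right)}} = \sqrt{\frac{1}{2} \frac{1}{7 + 3 \cdot 4} \left(-9\right) + \frac{1}{2} \left(- \frac{1}{30}\right)} = \sqrt{\frac{1}{2} \frac{1}{7 + 12} \left(-9\right) - \frac{1}{60}} = \sqrt{\frac{1}{2} \cdot \frac{1}{19} \left(-9\right) - \frac{1}{60}} = \sqrt{- \frac{9}{38} - \frac{1}{60}} = \sqrt{- \frac{289}{1140}} = \frac{17 i \sqrt{285}}{570}$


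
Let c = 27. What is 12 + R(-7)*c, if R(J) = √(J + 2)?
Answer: 12 + 27*I*√5 ≈ 12.0 + 60.374*I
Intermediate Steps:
R(J) = √(2 + J)
12 + R(-7)*c = 12 + √(2 - 7)*27 = 12 + √(-5)*27 = 12 + (I*√5)*27 = 12 + 27*I*√5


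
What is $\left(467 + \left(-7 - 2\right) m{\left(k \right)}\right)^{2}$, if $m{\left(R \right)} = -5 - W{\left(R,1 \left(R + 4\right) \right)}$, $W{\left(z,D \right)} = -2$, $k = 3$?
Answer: $244036$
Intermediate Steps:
$m{\left(R \right)} = -3$ ($m{\left(R \right)} = -5 - -2 = -5 + 2 = -3$)
$\left(467 + \left(-7 - 2\right) m{\left(k \right)}\right)^{2} = \left(467 + \left(-7 - 2\right) \left(-3\right)\right)^{2} = \left(467 - -27\right)^{2} = \left(467 + 27\right)^{2} = 494^{2} = 244036$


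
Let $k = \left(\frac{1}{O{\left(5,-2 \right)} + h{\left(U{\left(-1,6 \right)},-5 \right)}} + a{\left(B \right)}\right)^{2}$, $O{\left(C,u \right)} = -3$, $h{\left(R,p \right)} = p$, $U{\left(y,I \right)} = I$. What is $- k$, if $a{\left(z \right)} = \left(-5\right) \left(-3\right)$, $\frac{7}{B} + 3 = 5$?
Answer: $- \frac{14161}{64} \approx -221.27$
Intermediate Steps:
$B = \frac{7}{2}$ ($B = \frac{7}{-3 + 5} = \frac{7}{2} \approx 3.5$)
$a{\left(z \right)} = 15$
$k = \frac{14161}{64}$ ($k = \left(\frac{1}{-3 - 5} + 15\right)^{2} = \left(\frac{1}{-8} + 15\right)^{2} = \left(- \frac{1}{8} + 15\right)^{2} = \left(\frac{119}{8}\right)^{2} = \frac{14161}{64} \approx 221.27$)
$- k = \left(-1\right) \frac{14161}{64} = - \frac{14161}{64}$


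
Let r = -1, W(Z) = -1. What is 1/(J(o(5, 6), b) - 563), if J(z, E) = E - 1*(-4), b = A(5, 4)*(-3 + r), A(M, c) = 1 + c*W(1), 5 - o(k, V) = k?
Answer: -1/547 ≈ -0.0018282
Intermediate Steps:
o(k, V) = 5 - k
A(M, c) = 1 - c (A(M, c) = 1 + c*(-1) = 1 - c)
b = 12 (b = (1 - 1*4)*(-3 - 1) = (1 - 4)*(-4) = -3*(-4) = 12)
J(z, E) = 4 + E (J(z, E) = E + 4 = 4 + E)
1/(J(o(5, 6), b) - 563) = 1/((4 + 12) - 563) = 1/(16 - 563) = 1/(-547) = -1/547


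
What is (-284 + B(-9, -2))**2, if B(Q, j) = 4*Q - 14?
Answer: 111556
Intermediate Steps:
B(Q, j) = -14 + 4*Q
(-284 + B(-9, -2))**2 = (-284 + (-14 + 4*(-9)))**2 = (-284 + (-14 - 36))**2 = (-284 - 50)**2 = (-334)**2 = 111556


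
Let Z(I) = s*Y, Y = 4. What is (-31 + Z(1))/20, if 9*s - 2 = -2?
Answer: -31/20 ≈ -1.5500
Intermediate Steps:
s = 0 (s = 2/9 + (⅑)*(-2) = 2/9 - 2/9 = 0)
Z(I) = 0 (Z(I) = 0*4 = 0)
(-31 + Z(1))/20 = (-31 + 0)/20 = (1/20)*(-31) = -31/20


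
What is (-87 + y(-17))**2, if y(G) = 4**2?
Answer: 5041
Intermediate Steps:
y(G) = 16
(-87 + y(-17))**2 = (-87 + 16)**2 = (-71)**2 = 5041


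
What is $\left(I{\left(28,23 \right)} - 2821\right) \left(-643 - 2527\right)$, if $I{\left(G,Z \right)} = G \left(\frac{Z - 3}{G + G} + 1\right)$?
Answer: $8822110$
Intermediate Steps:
$I{\left(G,Z \right)} = G \left(1 + \frac{-3 + Z}{2 G}\right)$ ($I{\left(G,Z \right)} = G \left(\frac{-3 + Z}{2 G} + 1\right) = G \left(1 + \frac{-3 + Z}{2 G}\right)$)
$\left(I{\left(28,23 \right)} - 2821\right) \left(-643 - 2527\right) = \left(\left(- \frac{3}{2} + 28 + \frac{1}{2} \cdot 23\right) - 2821\right) \left(-643 - 2527\right) = \left(\left(- \frac{3}{2} + 28 + \frac{23}{2}\right) - 2821\right) \left(-3170\right) = \left(38 - 2821\right) \left(-3170\right) = \left(-2783\right) \left(-3170\right) = 8822110$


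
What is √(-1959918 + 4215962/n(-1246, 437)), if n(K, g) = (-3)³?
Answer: 2*I*√42850311/9 ≈ 1454.7*I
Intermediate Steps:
n(K, g) = -27
√(-1959918 + 4215962/n(-1246, 437)) = √(-1959918 + 4215962/(-27)) = √(-1959918 + 4215962*(-1/27)) = √(-1959918 - 4215962/27) = √(-57133748/27) = 2*I*√42850311/9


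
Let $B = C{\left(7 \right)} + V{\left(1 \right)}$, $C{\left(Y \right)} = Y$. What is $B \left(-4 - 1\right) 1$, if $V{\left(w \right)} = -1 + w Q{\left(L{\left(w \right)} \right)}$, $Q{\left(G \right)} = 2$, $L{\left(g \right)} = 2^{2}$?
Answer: $-40$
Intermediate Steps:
$L{\left(g \right)} = 4$
$V{\left(w \right)} = -1 + 2 w$ ($V{\left(w \right)} = -1 + w 2 = -1 + 2 w$)
$B = 8$ ($B = 7 + \left(-1 + 2 \cdot 1\right) = 7 + \left(-1 + 2\right) = 7 + 1 = 8$)
$B \left(-4 - 1\right) 1 = 8 \left(-4 - 1\right) 1 = 8 \left(\left(-5\right) 1\right) = 8 \left(-5\right) = -40$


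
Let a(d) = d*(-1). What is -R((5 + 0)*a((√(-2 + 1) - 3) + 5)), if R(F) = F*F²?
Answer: 250 + 1375*I ≈ 250.0 + 1375.0*I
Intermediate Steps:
a(d) = -d
R(F) = F³
-R((5 + 0)*a((√(-2 + 1) - 3) + 5)) = -((5 + 0)*(-((√(-2 + 1) - 3) + 5)))³ = -(5*(-((√(-1) - 3) + 5)))³ = -(5*(-((I - 3) + 5)))³ = -(5*(-((-3 + I) + 5)))³ = -(5*(-(2 + I)))³ = -(5*(-2 - I))³ = -(-10 - 5*I)³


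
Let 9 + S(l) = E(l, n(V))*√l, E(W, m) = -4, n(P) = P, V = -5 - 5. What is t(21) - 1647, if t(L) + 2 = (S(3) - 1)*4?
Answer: -1689 - 16*√3 ≈ -1716.7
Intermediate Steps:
V = -10
S(l) = -9 - 4*√l
t(L) = -42 - 16*√3 (t(L) = -2 + ((-9 - 4*√3) - 1)*4 = -2 + (-10 - 4*√3)*4 = -2 + (-40 - 16*√3) = -42 - 16*√3)
t(21) - 1647 = (-42 - 16*√3) - 1647 = -1689 - 16*√3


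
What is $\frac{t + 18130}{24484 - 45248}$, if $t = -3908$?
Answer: $- \frac{7111}{10382} \approx -0.68494$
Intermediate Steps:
$\frac{t + 18130}{24484 - 45248} = \frac{-3908 + 18130}{24484 - 45248} = \frac{14222}{-20764} = 14222 \left(- \frac{1}{20764}\right) = - \frac{7111}{10382}$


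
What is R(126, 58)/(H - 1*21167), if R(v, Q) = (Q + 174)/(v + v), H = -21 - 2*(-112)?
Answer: -29/660366 ≈ -4.3915e-5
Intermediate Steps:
H = 203 (H = -21 + 224 = 203)
R(v, Q) = (174 + Q)/(2*v) (R(v, Q) = (174 + Q)/((2*v)) = (174 + Q)*(1/(2*v)) = (174 + Q)/(2*v))
R(126, 58)/(H - 1*21167) = ((½)*(174 + 58)/126)/(203 - 1*21167) = ((½)*(1/126)*232)/(203 - 21167) = (58/63)/(-20964) = (58/63)*(-1/20964) = -29/660366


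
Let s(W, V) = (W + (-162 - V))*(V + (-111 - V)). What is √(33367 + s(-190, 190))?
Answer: √93529 ≈ 305.83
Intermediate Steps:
s(W, V) = 17982 - 111*W + 111*V (s(W, V) = (-162 + W - V)*(-111) = 17982 - 111*W + 111*V)
√(33367 + s(-190, 190)) = √(33367 + (17982 - 111*(-190) + 111*190)) = √(33367 + (17982 + 21090 + 21090)) = √(33367 + 60162) = √93529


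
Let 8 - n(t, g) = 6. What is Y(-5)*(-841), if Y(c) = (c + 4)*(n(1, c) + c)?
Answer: -2523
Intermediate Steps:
n(t, g) = 2 (n(t, g) = 8 - 1*6 = 8 - 6 = 2)
Y(c) = (2 + c)*(4 + c) (Y(c) = (c + 4)*(2 + c) = (4 + c)*(2 + c) = (2 + c)*(4 + c))
Y(-5)*(-841) = (8 + (-5)² + 6*(-5))*(-841) = (8 + 25 - 30)*(-841) = 3*(-841) = -2523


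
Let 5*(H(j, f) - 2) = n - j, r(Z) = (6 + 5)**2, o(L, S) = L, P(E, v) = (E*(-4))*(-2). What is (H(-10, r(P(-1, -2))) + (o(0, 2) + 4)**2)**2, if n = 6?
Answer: 11236/25 ≈ 449.44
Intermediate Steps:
P(E, v) = 8*E (P(E, v) = -4*E*(-2) = 8*E)
r(Z) = 121 (r(Z) = 11**2 = 121)
H(j, f) = 16/5 - j/5 (H(j, f) = 2 + (6 - j)/5 = 2 + (6/5 - j/5) = 16/5 - j/5)
(H(-10, r(P(-1, -2))) + (o(0, 2) + 4)**2)**2 = ((16/5 - 1/5*(-10)) + (0 + 4)**2)**2 = ((16/5 + 2) + 4**2)**2 = (26/5 + 16)**2 = (106/5)**2 = 11236/25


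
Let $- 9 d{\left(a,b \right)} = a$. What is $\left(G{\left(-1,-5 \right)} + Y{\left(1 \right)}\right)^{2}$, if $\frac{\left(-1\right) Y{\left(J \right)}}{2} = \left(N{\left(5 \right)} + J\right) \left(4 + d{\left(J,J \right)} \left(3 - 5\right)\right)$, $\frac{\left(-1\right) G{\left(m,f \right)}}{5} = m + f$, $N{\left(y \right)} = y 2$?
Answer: $\frac{320356}{81} \approx 3955.0$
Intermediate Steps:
$d{\left(a,b \right)} = - \frac{a}{9}$
$N{\left(y \right)} = 2 y$
$G{\left(m,f \right)} = - 5 f - 5 m$ ($G{\left(m,f \right)} = - 5 \left(m + f\right) = - 5 \left(f + m\right) = - 5 f - 5 m$)
$Y{\left(J \right)} = - 2 \left(4 + \frac{2 J}{9}\right) \left(10 + J\right)$ ($Y{\left(J \right)} = - 2 \left(2 \cdot 5 + J\right) \left(4 + - \frac{J}{9} \left(3 - 5\right)\right) = - 2 \left(10 + J\right) \left(4 + - \frac{J}{9} \left(-2\right)\right) = - 2 \left(10 + J\right) \left(4 + \frac{2 J}{9}\right) = - 2 \left(4 + \frac{2 J}{9}\right) \left(10 + J\right)$)
$\left(G{\left(-1,-5 \right)} + Y{\left(1 \right)}\right)^{2} = \left(\left(\left(-5\right) \left(-5\right) - -5\right) - \left(\frac{832}{9} + \frac{4}{9}\right)\right)^{2} = \left(\left(25 + 5\right) - \frac{836}{9}\right)^{2} = \left(30 - \frac{836}{9}\right)^{2} = \left(- \frac{566}{9}\right)^{2} = \frac{320356}{81}$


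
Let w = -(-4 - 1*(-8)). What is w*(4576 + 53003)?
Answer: -230316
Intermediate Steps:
w = -4 (w = -(-4 + 8) = -1*4 = -4)
w*(4576 + 53003) = -4*(4576 + 53003) = -4*57579 = -230316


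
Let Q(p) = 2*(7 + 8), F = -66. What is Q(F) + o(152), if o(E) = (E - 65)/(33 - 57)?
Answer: 211/8 ≈ 26.375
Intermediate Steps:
Q(p) = 30 (Q(p) = 2*15 = 30)
o(E) = 65/24 - E/24 (o(E) = (-65 + E)/(-24) = (-65 + E)*(-1/24) = 65/24 - E/24)
Q(F) + o(152) = 30 + (65/24 - 1/24*152) = 30 + (65/24 - 19/3) = 30 - 29/8 = 211/8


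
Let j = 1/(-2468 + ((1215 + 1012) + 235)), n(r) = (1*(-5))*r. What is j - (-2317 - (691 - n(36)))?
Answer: 19127/6 ≈ 3187.8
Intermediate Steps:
n(r) = -5*r
j = -1/6 (j = 1/(-2468 + (2227 + 235)) = 1/(-2468 + 2462) = 1/(-6) = -1/6 ≈ -0.16667)
j - (-2317 - (691 - n(36))) = -1/6 - (-2317 - (691 - (-5)*36)) = -1/6 - (-2317 - (691 - 1*(-180))) = -1/6 - (-2317 - (691 + 180)) = -1/6 - (-2317 - 1*871) = -1/6 - (-2317 - 871) = -1/6 - 1*(-3188) = -1/6 + 3188 = 19127/6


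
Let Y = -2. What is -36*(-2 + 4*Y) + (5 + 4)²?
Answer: 441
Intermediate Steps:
-36*(-2 + 4*Y) + (5 + 4)² = -36*(-2 + 4*(-2)) + (5 + 4)² = -36*(-2 - 8) + 9² = -36*(-10) + 81 = 360 + 81 = 441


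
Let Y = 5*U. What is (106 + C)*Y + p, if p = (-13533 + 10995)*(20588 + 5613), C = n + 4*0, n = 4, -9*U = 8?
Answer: -598487642/9 ≈ -6.6499e+7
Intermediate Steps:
U = -8/9 (U = -⅑*8 = -8/9 ≈ -0.88889)
Y = -40/9 (Y = 5*(-8/9) = -40/9 ≈ -4.4444)
C = 4 (C = 4 + 4*0 = 4 + 0 = 4)
p = -66498138 (p = -2538*26201 = -66498138)
(106 + C)*Y + p = (106 + 4)*(-40/9) - 66498138 = 110*(-40/9) - 66498138 = -4400/9 - 66498138 = -598487642/9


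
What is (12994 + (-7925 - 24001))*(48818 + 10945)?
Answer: -1131433116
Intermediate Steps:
(12994 + (-7925 - 24001))*(48818 + 10945) = (12994 - 31926)*59763 = -18932*59763 = -1131433116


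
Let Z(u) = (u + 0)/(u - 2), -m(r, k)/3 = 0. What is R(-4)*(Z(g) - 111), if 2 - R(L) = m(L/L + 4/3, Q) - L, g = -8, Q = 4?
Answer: 1102/5 ≈ 220.40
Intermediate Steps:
m(r, k) = 0 (m(r, k) = -3*0 = 0)
Z(u) = u/(-2 + u)
R(L) = 2 + L (R(L) = 2 - (0 - L) = 2 - (-1)*L = 2 + L)
R(-4)*(Z(g) - 111) = (2 - 4)*(-8/(-2 - 8) - 111) = -2*(-8/(-10) - 111) = -2*(-8*(-1/10) - 111) = -2*(4/5 - 111) = -2*(-551/5) = 1102/5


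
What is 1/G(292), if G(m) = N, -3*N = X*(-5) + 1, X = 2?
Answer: ⅓ ≈ 0.33333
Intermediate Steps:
N = 3 (N = -(2*(-5) + 1)/3 = -(-10 + 1)/3 = -⅓*(-9) = 3)
G(m) = 3
1/G(292) = 1/3 = ⅓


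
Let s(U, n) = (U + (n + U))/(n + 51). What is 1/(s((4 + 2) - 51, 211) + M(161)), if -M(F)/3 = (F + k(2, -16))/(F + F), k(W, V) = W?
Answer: -21091/22289 ≈ -0.94625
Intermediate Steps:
M(F) = -3*(2 + F)/(2*F) (M(F) = -3*(F + 2)/(F + F) = -3*(2 + F)/(2*F))
s(U, n) = (n + 2*U)/(51 + n) (s(U, n) = (U + (U + n))/(51 + n) = (n + 2*U)/(51 + n))
1/(s((4 + 2) - 51, 211) + M(161)) = 1/((211 + 2*((4 + 2) - 51))/(51 + 211) + (-3/2 - 3/161)) = 1/((211 + 2*(6 - 51))/262 + (-3/2 - 3*1/161)) = 1/((211 + 2*(-45))/262 + (-3/2 - 3/161)) = 1/((211 - 90)/262 - 489/322) = 1/((1/262)*121 - 489/322) = 1/(121/262 - 489/322) = 1/(-22289/21091) = -21091/22289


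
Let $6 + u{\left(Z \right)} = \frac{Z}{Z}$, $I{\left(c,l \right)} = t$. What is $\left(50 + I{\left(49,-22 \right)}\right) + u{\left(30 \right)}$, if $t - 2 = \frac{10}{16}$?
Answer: $\frac{381}{8} \approx 47.625$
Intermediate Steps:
$t = \frac{21}{8}$ ($t = 2 + \frac{10}{16} = 2 + 10 \cdot \frac{1}{16} = 2 + \frac{5}{8} = \frac{21}{8} \approx 2.625$)
$I{\left(c,l \right)} = \frac{21}{8}$
$u{\left(Z \right)} = -5$ ($u{\left(Z \right)} = -6 + \frac{Z}{Z} = -6 + 1 = -5$)
$\left(50 + I{\left(49,-22 \right)}\right) + u{\left(30 \right)} = \left(50 + \frac{21}{8}\right) - 5 = \frac{421}{8} - 5 = \frac{381}{8}$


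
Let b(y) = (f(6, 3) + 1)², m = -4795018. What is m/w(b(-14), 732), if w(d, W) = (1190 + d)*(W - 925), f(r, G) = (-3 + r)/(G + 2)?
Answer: 59937725/2877051 ≈ 20.833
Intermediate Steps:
f(r, G) = (-3 + r)/(2 + G)
b(y) = 64/25 (b(y) = ((-3 + 6)/(2 + 3) + 1)² = (3/5 + 1)² = ((⅕)*3 + 1)² = (⅗ + 1)² = (8/5)² = 64/25)
w(d, W) = (-925 + W)*(1190 + d) (w(d, W) = (1190 + d)*(-925 + W) = (-925 + W)*(1190 + d))
m/w(b(-14), 732) = -4795018/(-1100750 - 925*64/25 + 1190*732 + 732*(64/25)) = -4795018/(-1100750 - 2368 + 871080 + 46848/25) = -4795018/(-5754102/25) = -4795018*(-25/5754102) = 59937725/2877051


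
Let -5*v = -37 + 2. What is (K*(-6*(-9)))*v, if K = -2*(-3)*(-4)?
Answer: -9072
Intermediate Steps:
v = 7 (v = -(-37 + 2)/5 = -⅕*(-35) = 7)
K = -24 (K = 6*(-4) = -24)
(K*(-6*(-9)))*v = -(-144)*(-9)*7 = -24*54*7 = -1296*7 = -9072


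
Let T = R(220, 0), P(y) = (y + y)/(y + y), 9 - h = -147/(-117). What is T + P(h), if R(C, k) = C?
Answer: 221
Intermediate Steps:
h = 302/39 (h = 9 - (-147)/(-117) = 9 - (-147)*(-1)/117 = 9 - 1*49/39 = 9 - 49/39 = 302/39 ≈ 7.7436)
P(y) = 1 (P(y) = (2*y)/((2*y)) = (2*y)*(1/(2*y)) = 1)
T = 220
T + P(h) = 220 + 1 = 221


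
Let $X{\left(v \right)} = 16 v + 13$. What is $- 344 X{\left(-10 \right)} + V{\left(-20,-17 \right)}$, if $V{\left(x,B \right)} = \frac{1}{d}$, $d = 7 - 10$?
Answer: $\frac{151703}{3} \approx 50568.0$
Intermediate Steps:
$X{\left(v \right)} = 13 + 16 v$
$d = -3$
$V{\left(x,B \right)} = - \frac{1}{3}$ ($V{\left(x,B \right)} = \frac{1}{-3} = - \frac{1}{3}$)
$- 344 X{\left(-10 \right)} + V{\left(-20,-17 \right)} = - 344 \left(13 + 16 \left(-10\right)\right) - \frac{1}{3} = - 344 \left(13 - 160\right) - \frac{1}{3} = \left(-344\right) \left(-147\right) - \frac{1}{3} = 50568 - \frac{1}{3} = \frac{151703}{3}$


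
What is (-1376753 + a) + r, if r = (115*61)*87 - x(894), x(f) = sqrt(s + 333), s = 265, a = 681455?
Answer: -84993 - sqrt(598) ≈ -85018.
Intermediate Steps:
x(f) = sqrt(598) (x(f) = sqrt(265 + 333) = sqrt(598))
r = 610305 - sqrt(598) (r = (115*61)*87 - sqrt(598) = 7015*87 - sqrt(598) = 610305 - sqrt(598) ≈ 6.1028e+5)
(-1376753 + a) + r = (-1376753 + 681455) + (610305 - sqrt(598)) = -695298 + (610305 - sqrt(598)) = -84993 - sqrt(598)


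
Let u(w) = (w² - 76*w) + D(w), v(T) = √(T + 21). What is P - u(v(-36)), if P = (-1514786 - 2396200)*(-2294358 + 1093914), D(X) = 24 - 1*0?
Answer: 4694919677775 + 76*I*√15 ≈ 4.6949e+12 + 294.35*I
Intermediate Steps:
D(X) = 24 (D(X) = 24 + 0 = 24)
v(T) = √(21 + T)
u(w) = 24 + w² - 76*w (u(w) = (w² - 76*w) + 24 = 24 + w² - 76*w)
P = 4694919677784 (P = -3910986*(-1200444) = 4694919677784)
P - u(v(-36)) = 4694919677784 - (24 + (√(21 - 36))² - 76*√(21 - 36)) = 4694919677784 - (24 + (√(-15))² - 76*I*√15) = 4694919677784 - (24 + (I*√15)² - 76*I*√15) = 4694919677784 - (24 - 15 - 76*I*√15) = 4694919677784 - (9 - 76*I*√15) = 4694919677784 + (-9 + 76*I*√15) = 4694919677775 + 76*I*√15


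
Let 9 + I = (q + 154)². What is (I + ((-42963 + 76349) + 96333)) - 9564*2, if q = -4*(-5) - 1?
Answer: 140511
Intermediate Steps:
q = 19 (q = 20 - 1 = 19)
I = 29920 (I = -9 + (19 + 154)² = -9 + 173² = -9 + 29929 = 29920)
(I + ((-42963 + 76349) + 96333)) - 9564*2 = (29920 + ((-42963 + 76349) + 96333)) - 9564*2 = (29920 + (33386 + 96333)) - 19128 = (29920 + 129719) - 19128 = 159639 - 19128 = 140511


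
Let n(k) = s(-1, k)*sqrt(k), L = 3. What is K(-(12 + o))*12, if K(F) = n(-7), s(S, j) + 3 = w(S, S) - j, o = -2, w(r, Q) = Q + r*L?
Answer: 0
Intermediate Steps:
w(r, Q) = Q + 3*r (w(r, Q) = Q + r*3 = Q + 3*r)
s(S, j) = -3 - j + 4*S (s(S, j) = -3 + ((S + 3*S) - j) = -3 + (4*S - j) = -3 + (-j + 4*S) = -3 - j + 4*S)
n(k) = sqrt(k)*(-7 - k) (n(k) = (-3 - k + 4*(-1))*sqrt(k) = (-3 - k - 4)*sqrt(k) = (-7 - k)*sqrt(k) = sqrt(k)*(-7 - k))
K(F) = 0 (K(F) = sqrt(-7)*(-7 - 1*(-7)) = (I*sqrt(7))*(-7 + 7) = (I*sqrt(7))*0 = 0)
K(-(12 + o))*12 = 0*12 = 0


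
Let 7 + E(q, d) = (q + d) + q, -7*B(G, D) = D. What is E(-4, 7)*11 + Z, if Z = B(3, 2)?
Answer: -618/7 ≈ -88.286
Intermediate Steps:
B(G, D) = -D/7
Z = -2/7 (Z = -1/7*2 = -2/7 ≈ -0.28571)
E(q, d) = -7 + d + 2*q (E(q, d) = -7 + ((q + d) + q) = -7 + ((d + q) + q) = -7 + (d + 2*q) = -7 + d + 2*q)
E(-4, 7)*11 + Z = (-7 + 7 + 2*(-4))*11 - 2/7 = (-7 + 7 - 8)*11 - 2/7 = -8*11 - 2/7 = -88 - 2/7 = -618/7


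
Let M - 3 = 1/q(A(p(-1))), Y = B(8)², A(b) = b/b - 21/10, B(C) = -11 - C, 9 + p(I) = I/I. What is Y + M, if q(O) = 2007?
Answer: 730549/2007 ≈ 364.00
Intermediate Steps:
p(I) = -8 (p(I) = -9 + I/I = -9 + 1 = -8)
A(b) = -11/10 (A(b) = 1 - 21*⅒ = 1 - 21/10 = -11/10)
Y = 361 (Y = (-11 - 1*8)² = (-11 - 8)² = (-19)² = 361)
M = 6022/2007 (M = 3 + 1/2007 = 6022/2007 ≈ 3.0005)
Y + M = 361 + 6022/2007 = 730549/2007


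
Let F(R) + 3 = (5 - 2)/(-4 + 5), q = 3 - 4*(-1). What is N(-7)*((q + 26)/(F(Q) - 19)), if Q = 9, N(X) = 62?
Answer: -2046/19 ≈ -107.68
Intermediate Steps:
q = 7 (q = 3 + 4 = 7)
F(R) = 0 (F(R) = -3 + (5 - 2)/(-4 + 5) = -3 + 3/1 = -3 + 3*1 = -3 + 3 = 0)
N(-7)*((q + 26)/(F(Q) - 19)) = 62*((7 + 26)/(0 - 19)) = 62*(33/(-19)) = 62*(33*(-1/19)) = 62*(-33/19) = -2046/19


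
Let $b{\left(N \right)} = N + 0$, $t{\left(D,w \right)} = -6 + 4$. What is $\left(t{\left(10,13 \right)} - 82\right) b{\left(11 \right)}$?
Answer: $-924$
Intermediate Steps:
$t{\left(D,w \right)} = -2$
$b{\left(N \right)} = N$
$\left(t{\left(10,13 \right)} - 82\right) b{\left(11 \right)} = \left(-2 - 82\right) 11 = \left(-84\right) 11 = -924$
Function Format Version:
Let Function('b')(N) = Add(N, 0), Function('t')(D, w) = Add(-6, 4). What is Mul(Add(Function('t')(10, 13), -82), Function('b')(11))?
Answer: -924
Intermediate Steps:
Function('t')(D, w) = -2
Function('b')(N) = N
Mul(Add(Function('t')(10, 13), -82), Function('b')(11)) = Mul(Add(-2, -82), 11) = Mul(-84, 11) = -924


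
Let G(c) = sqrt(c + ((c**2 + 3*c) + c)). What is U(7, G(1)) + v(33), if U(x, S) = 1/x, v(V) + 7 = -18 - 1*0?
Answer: -174/7 ≈ -24.857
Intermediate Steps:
v(V) = -25 (v(V) = -7 + (-18 - 1*0) = -7 + (-18 + 0) = -7 - 18 = -25)
G(c) = sqrt(c**2 + 5*c) (G(c) = sqrt(c + (c**2 + 4*c)) = sqrt(c**2 + 5*c))
U(7, G(1)) + v(33) = 1/7 - 25 = -174/7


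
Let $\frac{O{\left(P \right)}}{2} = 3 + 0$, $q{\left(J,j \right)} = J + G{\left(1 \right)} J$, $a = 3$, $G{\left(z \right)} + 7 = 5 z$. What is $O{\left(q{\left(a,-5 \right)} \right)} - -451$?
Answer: $457$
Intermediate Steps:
$G{\left(z \right)} = -7 + 5 z$
$q{\left(J,j \right)} = - J$ ($q{\left(J,j \right)} = J + \left(-7 + 5 \cdot 1\right) J = J + \left(-7 + 5\right) J = J - 2 J = - J$)
$O{\left(P \right)} = 6$ ($O{\left(P \right)} = 2 \left(3 + 0\right) = 2 \cdot 3 = 6$)
$O{\left(q{\left(a,-5 \right)} \right)} - -451 = 6 - -451 = 6 + 451 = 457$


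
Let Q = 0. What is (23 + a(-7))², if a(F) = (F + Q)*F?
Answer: 5184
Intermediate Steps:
a(F) = F² (a(F) = (F + 0)*F = F*F = F²)
(23 + a(-7))² = (23 + (-7)²)² = (23 + 49)² = 72² = 5184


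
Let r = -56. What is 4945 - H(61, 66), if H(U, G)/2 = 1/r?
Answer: 138461/28 ≈ 4945.0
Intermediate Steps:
H(U, G) = -1/28 (H(U, G) = 2/(-56) = 2*(-1/56) = -1/28)
4945 - H(61, 66) = 4945 - 1*(-1/28) = 4945 + 1/28 = 138461/28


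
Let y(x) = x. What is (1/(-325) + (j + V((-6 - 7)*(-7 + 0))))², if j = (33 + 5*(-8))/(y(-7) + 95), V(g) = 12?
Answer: 116169860569/817960000 ≈ 142.02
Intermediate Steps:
j = -7/88 (j = (33 + 5*(-8))/(-7 + 95) = (33 - 40)/88 = -7*1/88 = -7/88 ≈ -0.079545)
(1/(-325) + (j + V((-6 - 7)*(-7 + 0))))² = (1/(-325) + (-7/88 + 12))² = (-1/325 + 1049/88)² = (340837/28600)² = 116169860569/817960000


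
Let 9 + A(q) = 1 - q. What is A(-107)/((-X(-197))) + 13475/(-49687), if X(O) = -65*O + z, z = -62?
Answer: -16057358/57560131 ≈ -0.27897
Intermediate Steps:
A(q) = -8 - q (A(q) = -9 + (1 - q) = -8 - q)
X(O) = -62 - 65*O (X(O) = -65*O - 62 = -62 - 65*O)
A(-107)/((-X(-197))) + 13475/(-49687) = (-8 - 1*(-107))/((-(-62 - 65*(-197)))) + 13475/(-49687) = (-8 + 107)/((-(-62 + 12805))) + 13475*(-1/49687) = 99/((-1*12743)) - 1225/4517 = 99/(-12743) - 1225/4517 = 99*(-1/12743) - 1225/4517 = -99/12743 - 1225/4517 = -16057358/57560131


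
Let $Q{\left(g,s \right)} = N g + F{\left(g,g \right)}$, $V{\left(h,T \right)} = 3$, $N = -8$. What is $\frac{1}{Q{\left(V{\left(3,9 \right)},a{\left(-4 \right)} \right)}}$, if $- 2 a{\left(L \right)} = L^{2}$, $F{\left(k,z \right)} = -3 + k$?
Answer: $- \frac{1}{24} \approx -0.041667$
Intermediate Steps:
$a{\left(L \right)} = - \frac{L^{2}}{2}$
$Q{\left(g,s \right)} = -3 - 7 g$ ($Q{\left(g,s \right)} = - 8 g + \left(-3 + g\right) = -3 - 7 g$)
$\frac{1}{Q{\left(V{\left(3,9 \right)},a{\left(-4 \right)} \right)}} = \frac{1}{-3 - 21} = \frac{1}{-24} = - \frac{1}{24}$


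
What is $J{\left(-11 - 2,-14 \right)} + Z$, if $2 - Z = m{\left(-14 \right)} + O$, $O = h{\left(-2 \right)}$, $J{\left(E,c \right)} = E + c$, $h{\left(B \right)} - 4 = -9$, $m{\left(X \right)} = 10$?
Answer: $-30$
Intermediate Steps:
$h{\left(B \right)} = -5$ ($h{\left(B \right)} = 4 - 9 = -5$)
$O = -5$
$Z = -3$ ($Z = 2 - \left(10 - 5\right) = 2 - 5 = -3$)
$J{\left(-11 - 2,-14 \right)} + Z = \left(\left(-11 - 2\right) - 14\right) - 3 = \left(-13 - 14\right) - 3 = -27 - 3 = -30$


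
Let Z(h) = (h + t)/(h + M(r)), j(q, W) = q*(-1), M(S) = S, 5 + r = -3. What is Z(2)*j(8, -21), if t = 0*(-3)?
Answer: 8/3 ≈ 2.6667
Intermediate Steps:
r = -8 (r = -5 - 3 = -8)
j(q, W) = -q
t = 0
Z(h) = h/(-8 + h) (Z(h) = (h + 0)/(h - 8) = h/(-8 + h))
Z(2)*j(8, -21) = (2/(-8 + 2))*(-1*8) = (2/(-6))*(-8) = (2*(-⅙))*(-8) = -⅓*(-8) = 8/3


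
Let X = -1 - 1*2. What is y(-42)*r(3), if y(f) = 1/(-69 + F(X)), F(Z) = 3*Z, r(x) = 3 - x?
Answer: 0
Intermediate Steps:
X = -3 (X = -1 - 2 = -3)
y(f) = -1/78 (y(f) = 1/(-69 + 3*(-3)) = 1/(-69 - 9) = 1/(-78) = -1/78)
y(-42)*r(3) = -(3 - 1*3)/78 = -(3 - 3)/78 = -1/78*0 = 0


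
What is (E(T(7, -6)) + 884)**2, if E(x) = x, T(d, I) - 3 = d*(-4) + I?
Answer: 727609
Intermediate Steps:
T(d, I) = 3 + I - 4*d (T(d, I) = 3 + (d*(-4) + I) = 3 + (-4*d + I) = 3 + (I - 4*d) = 3 + I - 4*d)
(E(T(7, -6)) + 884)**2 = ((3 - 6 - 4*7) + 884)**2 = ((3 - 6 - 28) + 884)**2 = (-31 + 884)**2 = 853**2 = 727609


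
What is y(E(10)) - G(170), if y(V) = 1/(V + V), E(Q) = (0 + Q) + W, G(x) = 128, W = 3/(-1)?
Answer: -1791/14 ≈ -127.93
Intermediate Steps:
W = -3 (W = 3*(-1) = -3)
E(Q) = -3 + Q (E(Q) = (0 + Q) - 3 = Q - 3 = -3 + Q)
y(V) = 1/(2*V)
y(E(10)) - G(170) = 1/(2*(-3 + 10)) - 1*128 = (½)/7 - 128 = (½)*(⅐) - 128 = 1/14 - 128 = -1791/14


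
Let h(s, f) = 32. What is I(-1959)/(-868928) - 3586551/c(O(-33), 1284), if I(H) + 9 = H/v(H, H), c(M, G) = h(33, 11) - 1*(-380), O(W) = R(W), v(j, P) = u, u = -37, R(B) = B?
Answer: -14413602550131/1655742304 ≈ -8705.2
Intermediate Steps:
v(j, P) = -37
O(W) = W
c(M, G) = 412 (c(M, G) = 32 - 1*(-380) = 32 + 380 = 412)
I(H) = -9 - H/37 (I(H) = -9 + H/(-37) = -9 + H*(-1/37) = -9 - H/37)
I(-1959)/(-868928) - 3586551/c(O(-33), 1284) = (-9 - 1/37*(-1959))/(-868928) - 3586551/412 = (-9 + 1959/37)*(-1/868928) - 3586551*1/412 = (1626/37)*(-1/868928) - 3586551/412 = -813/16075168 - 3586551/412 = -14413602550131/1655742304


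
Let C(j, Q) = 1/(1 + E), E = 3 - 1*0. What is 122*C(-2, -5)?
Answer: 61/2 ≈ 30.500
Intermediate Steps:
E = 3 (E = 3 + 0 = 3)
C(j, Q) = ¼ (C(j, Q) = 1/(1 + 3) = 1/4 = ¼)
122*C(-2, -5) = 122*(¼) = 61/2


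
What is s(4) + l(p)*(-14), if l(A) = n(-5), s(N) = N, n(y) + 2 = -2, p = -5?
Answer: 60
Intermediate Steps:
n(y) = -4 (n(y) = -2 - 2 = -4)
l(A) = -4
s(4) + l(p)*(-14) = 4 - 4*(-14) = 4 + 56 = 60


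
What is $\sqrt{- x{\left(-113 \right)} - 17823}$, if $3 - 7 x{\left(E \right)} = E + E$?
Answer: $\frac{i \sqrt{874930}}{7} \approx 133.63 i$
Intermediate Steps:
$x{\left(E \right)} = \frac{3}{7} - \frac{2 E}{7}$ ($x{\left(E \right)} = \frac{3}{7} - \frac{E + E}{7} = \frac{3}{7} - \frac{2 E}{7}$)
$\sqrt{- x{\left(-113 \right)} - 17823} = \sqrt{- (\frac{3}{7} - - \frac{226}{7}) - 17823} = \sqrt{- (\frac{3}{7} + \frac{226}{7}) - 17823} = \sqrt{\left(-1\right) \frac{229}{7} - 17823} = \sqrt{- \frac{229}{7} - 17823} = \sqrt{- \frac{124990}{7}} = \frac{i \sqrt{874930}}{7}$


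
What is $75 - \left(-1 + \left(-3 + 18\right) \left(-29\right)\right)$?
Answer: $511$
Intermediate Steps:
$75 - \left(-1 + \left(-3 + 18\right) \left(-29\right)\right) = 75 - \left(-1 + 15 \left(-29\right)\right) = 75 - \left(-1 - 435\right) = 75 - -436 = 75 + 436 = 511$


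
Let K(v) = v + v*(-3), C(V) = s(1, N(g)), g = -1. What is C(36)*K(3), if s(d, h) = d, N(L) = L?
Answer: -6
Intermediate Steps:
C(V) = 1
K(v) = -2*v (K(v) = v - 3*v = -2*v)
C(36)*K(3) = 1*(-2*3) = 1*(-6) = -6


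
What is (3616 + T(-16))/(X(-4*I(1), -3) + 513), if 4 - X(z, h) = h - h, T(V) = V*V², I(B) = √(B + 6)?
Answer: -480/517 ≈ -0.92843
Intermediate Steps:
I(B) = √(6 + B)
T(V) = V³
X(z, h) = 4 (X(z, h) = 4 - (h - h) = 4 - 1*0 = 4 + 0 = 4)
(3616 + T(-16))/(X(-4*I(1), -3) + 513) = (3616 + (-16)³)/(4 + 513) = (3616 - 4096)/517 = -480*1/517 = -480/517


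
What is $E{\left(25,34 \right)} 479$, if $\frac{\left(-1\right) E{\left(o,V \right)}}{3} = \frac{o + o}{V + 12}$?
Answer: $- \frac{35925}{23} \approx -1562.0$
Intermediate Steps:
$E{\left(o,V \right)} = - \frac{6 o}{12 + V}$ ($E{\left(o,V \right)} = - 3 \frac{o + o}{V + 12} = - 3 \frac{2 o}{12 + V} = - \frac{6 o}{12 + V}$)
$E{\left(25,34 \right)} 479 = \left(-6\right) 25 \frac{1}{12 + 34} \cdot 479 = \left(-6\right) 25 \cdot \frac{1}{46} \cdot 479 = \left(- \frac{75}{23}\right) 479 = - \frac{35925}{23}$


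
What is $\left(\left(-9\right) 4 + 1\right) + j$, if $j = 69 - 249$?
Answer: $-215$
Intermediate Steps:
$j = -180$
$\left(\left(-9\right) 4 + 1\right) + j = \left(\left(-9\right) 4 + 1\right) - 180 = \left(-36 + 1\right) - 180 = -35 - 180 = -215$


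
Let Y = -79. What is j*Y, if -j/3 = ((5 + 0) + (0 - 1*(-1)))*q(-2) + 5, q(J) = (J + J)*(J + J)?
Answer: 23937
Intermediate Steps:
q(J) = 4*J**2 (q(J) = (2*J)*(2*J) = 4*J**2)
j = -303 (j = -3*(((5 + 0) + (0 - 1*(-1)))*(4*(-2)**2) + 5) = -3*((5 + (0 + 1))*(4*4) + 5) = -3*((5 + 1)*16 + 5) = -3*(6*16 + 5) = -3*(96 + 5) = -3*101 = -303)
j*Y = -303*(-79) = 23937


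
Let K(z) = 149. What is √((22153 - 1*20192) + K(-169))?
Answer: √2110 ≈ 45.935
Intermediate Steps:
√((22153 - 1*20192) + K(-169)) = √((22153 - 1*20192) + 149) = √((22153 - 20192) + 149) = √(1961 + 149) = √2110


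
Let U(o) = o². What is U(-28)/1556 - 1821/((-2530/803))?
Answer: 51756017/89470 ≈ 578.47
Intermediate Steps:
U(-28)/1556 - 1821/((-2530/803)) = (-28)²/1556 - 1821/((-2530/803)) = 784*(1/1556) - 1821/((-2530*1/803)) = 196/389 - 1821/(-230/73) = 196/389 - 1821*(-73/230) = 196/389 + 132933/230 = 51756017/89470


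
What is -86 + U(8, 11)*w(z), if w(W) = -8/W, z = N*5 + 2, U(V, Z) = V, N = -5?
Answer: -1914/23 ≈ -83.217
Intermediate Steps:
z = -23 (z = -5*5 + 2 = -25 + 2 = -23)
-86 + U(8, 11)*w(z) = -86 + 8*(-8/(-23)) = -86 + 8*(-8*(-1/23)) = -86 + 8*(8/23) = -86 + 64/23 = -1914/23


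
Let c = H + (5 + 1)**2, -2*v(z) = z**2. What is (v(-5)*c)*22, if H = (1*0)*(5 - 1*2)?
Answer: -9900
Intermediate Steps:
H = 0 (H = 0*(5 - 2) = 0*3 = 0)
v(z) = -z**2/2
c = 36 (c = 0 + (5 + 1)**2 = 0 + 6**2 = 0 + 36 = 36)
(v(-5)*c)*22 = (-1/2*(-5)**2*36)*22 = (-1/2*25*36)*22 = -25/2*36*22 = -450*22 = -9900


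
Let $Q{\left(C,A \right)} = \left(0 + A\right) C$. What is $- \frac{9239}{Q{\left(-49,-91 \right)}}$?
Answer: $- \frac{9239}{4459} \approx -2.072$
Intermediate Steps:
$Q{\left(C,A \right)} = A C$
$- \frac{9239}{Q{\left(-49,-91 \right)}} = - \frac{9239}{\left(-91\right) \left(-49\right)} = - \frac{9239}{4459}$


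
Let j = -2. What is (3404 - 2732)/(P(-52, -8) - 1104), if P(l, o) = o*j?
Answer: -21/34 ≈ -0.61765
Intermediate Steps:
P(l, o) = -2*o (P(l, o) = o*(-2) = -2*o)
(3404 - 2732)/(P(-52, -8) - 1104) = (3404 - 2732)/(-2*(-8) - 1104) = 672/(16 - 1104) = 672/(-1088) = 672*(-1/1088) = -21/34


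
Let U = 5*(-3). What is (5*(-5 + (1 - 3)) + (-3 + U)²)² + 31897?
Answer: 115418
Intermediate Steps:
U = -15
(5*(-5 + (1 - 3)) + (-3 + U)²)² + 31897 = (5*(-5 + (1 - 3)) + (-3 - 15)²)² + 31897 = (5*(-5 - 2) + (-18)²)² + 31897 = (5*(-7) + 324)² + 31897 = (-35 + 324)² + 31897 = 289² + 31897 = 83521 + 31897 = 115418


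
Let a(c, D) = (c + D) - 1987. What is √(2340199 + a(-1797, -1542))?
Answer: √2334873 ≈ 1528.0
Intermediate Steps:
a(c, D) = -1987 + D + c (a(c, D) = (D + c) - 1987 = -1987 + D + c)
√(2340199 + a(-1797, -1542)) = √(2340199 + (-1987 - 1542 - 1797)) = √(2340199 - 5326) = √2334873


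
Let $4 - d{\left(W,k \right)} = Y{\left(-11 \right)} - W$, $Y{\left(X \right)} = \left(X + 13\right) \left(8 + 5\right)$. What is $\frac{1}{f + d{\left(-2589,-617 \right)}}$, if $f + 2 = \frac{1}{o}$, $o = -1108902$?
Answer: $- \frac{1108902}{2897560927} \approx -0.0003827$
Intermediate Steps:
$Y{\left(X \right)} = 169 + 13 X$ ($Y{\left(X \right)} = \left(13 + X\right) 13 = 169 + 13 X$)
$d{\left(W,k \right)} = -22 + W$ ($d{\left(W,k \right)} = 4 - \left(\left(169 + 13 \left(-11\right)\right) - W\right) = 4 - \left(\left(169 - 143\right) - W\right) = 4 - \left(26 - W\right) = 4 + \left(-26 + W\right) = -22 + W$)
$f = - \frac{2217805}{1108902}$ ($f = -2 + \frac{1}{-1108902} = -2 - \frac{1}{1108902} = - \frac{2217805}{1108902} \approx -2.0$)
$\frac{1}{f + d{\left(-2589,-617 \right)}} = \frac{1}{- \frac{2217805}{1108902} - 2611} = \frac{1}{- \frac{2897560927}{1108902}} = - \frac{1108902}{2897560927}$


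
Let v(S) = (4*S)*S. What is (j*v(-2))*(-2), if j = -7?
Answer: 224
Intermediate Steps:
v(S) = 4*S²
(j*v(-2))*(-2) = -28*(-2)²*(-2) = -28*4*(-2) = -7*16*(-2) = -112*(-2) = 224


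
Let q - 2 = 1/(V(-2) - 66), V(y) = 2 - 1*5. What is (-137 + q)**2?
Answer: 86787856/4761 ≈ 18229.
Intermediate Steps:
V(y) = -3 (V(y) = 2 - 5 = -3)
q = 137/69 (q = 2 + 1/(-3 - 66) = 2 + 1/(-69) = 2 - 1/69 = 137/69 ≈ 1.9855)
(-137 + q)**2 = (-137 + 137/69)**2 = (-9316/69)**2 = 86787856/4761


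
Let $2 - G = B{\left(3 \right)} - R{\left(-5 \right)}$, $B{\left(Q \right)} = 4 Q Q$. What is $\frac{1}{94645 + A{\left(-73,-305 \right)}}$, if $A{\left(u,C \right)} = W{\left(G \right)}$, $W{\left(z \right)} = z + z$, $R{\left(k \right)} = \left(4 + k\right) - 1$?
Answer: $\frac{1}{94573} \approx 1.0574 \cdot 10^{-5}$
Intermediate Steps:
$R{\left(k \right)} = 3 + k$
$B{\left(Q \right)} = 4 Q^{2}$
$G = -36$ ($G = 2 - \left(4 \cdot 3^{2} - \left(3 - 5\right)\right) = 2 - \left(4 \cdot 9 - -2\right) = 2 - \left(36 + 2\right) = 2 - 38 = -36$)
$W{\left(z \right)} = 2 z$
$A{\left(u,C \right)} = -72$ ($A{\left(u,C \right)} = 2 \left(-36\right) = -72$)
$\frac{1}{94645 + A{\left(-73,-305 \right)}} = \frac{1}{94645 - 72} = \frac{1}{94573}$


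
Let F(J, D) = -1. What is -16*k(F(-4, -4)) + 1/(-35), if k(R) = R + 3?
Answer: -1121/35 ≈ -32.029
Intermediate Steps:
k(R) = 3 + R
-16*k(F(-4, -4)) + 1/(-35) = -16*(3 - 1) + 1/(-35) = -16*2 - 1/35 = -32 - 1/35 = -1121/35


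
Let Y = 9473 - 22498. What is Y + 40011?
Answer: 26986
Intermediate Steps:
Y = -13025
Y + 40011 = -13025 + 40011 = 26986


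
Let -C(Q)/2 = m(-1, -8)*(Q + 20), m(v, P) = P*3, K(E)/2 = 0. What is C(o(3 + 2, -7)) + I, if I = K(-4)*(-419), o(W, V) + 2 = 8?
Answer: 1248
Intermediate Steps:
K(E) = 0 (K(E) = 2*0 = 0)
o(W, V) = 6 (o(W, V) = -2 + 8 = 6)
m(v, P) = 3*P
I = 0 (I = 0*(-419) = 0)
C(Q) = 960 + 48*Q (C(Q) = -2*3*(-8)*(Q + 20) = -(-48)*(20 + Q) = -2*(-480 - 24*Q) = 960 + 48*Q)
C(o(3 + 2, -7)) + I = (960 + 48*6) + 0 = (960 + 288) + 0 = 1248 + 0 = 1248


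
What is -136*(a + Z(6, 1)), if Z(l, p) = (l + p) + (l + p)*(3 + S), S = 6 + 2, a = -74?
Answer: -1360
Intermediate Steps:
S = 8
Z(l, p) = 12*l + 12*p (Z(l, p) = (l + p) + (l + p)*(3 + 8) = (l + p) + (l + p)*11 = (l + p) + (11*l + 11*p) = 12*l + 12*p)
-136*(a + Z(6, 1)) = -136*(-74 + (12*6 + 12*1)) = -136*(-74 + (72 + 12)) = -136*(-74 + 84) = -136*10 = -1360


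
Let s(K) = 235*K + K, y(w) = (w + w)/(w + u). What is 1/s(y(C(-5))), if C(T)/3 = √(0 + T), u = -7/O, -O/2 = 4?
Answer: 1/472 - 7*I*√5/56640 ≈ 0.0021186 - 0.00027635*I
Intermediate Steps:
O = -8 (O = -2*4 = -8)
u = 7/8 (u = -7/(-8) = -7*(-⅛) = 7/8 ≈ 0.87500)
C(T) = 3*√T (C(T) = 3*√(0 + T) = 3*√T)
y(w) = 2*w/(7/8 + w) (y(w) = (w + w)/(w + 7/8) = (2*w)/(7/8 + w) = 2*w/(7/8 + w))
s(K) = 236*K
1/s(y(C(-5))) = 1/(236*(16*(3*√(-5))/(7 + 8*(3*√(-5))))) = 1/(236*(16*(3*(I*√5))/(7 + 8*(3*(I*√5))))) = 1/(236*(16*(3*I*√5)/(7 + 8*(3*I*√5)))) = 1/(236*(16*(3*I*√5)/(7 + 24*I*√5))) = 1/(236*(48*I*√5/(7 + 24*I*√5))) = 1/(11328*I*√5/(7 + 24*I*√5)) = -I*√5*(7 + 24*I*√5)/56640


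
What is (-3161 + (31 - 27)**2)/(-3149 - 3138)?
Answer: 3145/6287 ≈ 0.50024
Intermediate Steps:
(-3161 + (31 - 27)**2)/(-3149 - 3138) = (-3161 + 4**2)/(-6287) = (-3161 + 16)*(-1/6287) = -3145*(-1/6287) = 3145/6287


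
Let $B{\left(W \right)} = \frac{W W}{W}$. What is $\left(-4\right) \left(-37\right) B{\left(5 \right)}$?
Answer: $740$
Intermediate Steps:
$B{\left(W \right)} = W$ ($B{\left(W \right)} = \frac{W^{2}}{W} = W$)
$\left(-4\right) \left(-37\right) B{\left(5 \right)} = \left(-4\right) \left(-37\right) 5 = 148 \cdot 5 = 740$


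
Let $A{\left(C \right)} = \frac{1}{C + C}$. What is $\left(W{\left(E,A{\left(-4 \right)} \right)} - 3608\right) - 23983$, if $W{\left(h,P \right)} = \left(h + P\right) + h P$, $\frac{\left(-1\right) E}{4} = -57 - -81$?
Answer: $- \frac{221401}{8} \approx -27675.0$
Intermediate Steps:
$A{\left(C \right)} = \frac{1}{2 C}$
$E = -96$ ($E = - 4 \left(-57 - -81\right) = - 4 \left(-57 + 81\right) = \left(-4\right) 24 = -96$)
$W{\left(h,P \right)} = P + h + P h$ ($W{\left(h,P \right)} = \left(P + h\right) + P h = P + h + P h$)
$\left(W{\left(E,A{\left(-4 \right)} \right)} - 3608\right) - 23983 = \left(\left(\frac{1}{2 \left(-4\right)} - 96 + \frac{1}{2 \left(-4\right)} \left(-96\right)\right) - 3608\right) - 23983 = \left(\left(\frac{1}{2} \left(- \frac{1}{4}\right) - 96 + \frac{1}{2} \left(- \frac{1}{4}\right) \left(-96\right)\right) - 3608\right) - 23983 = \left(\left(- \frac{1}{8} - 96 - -12\right) - 3608\right) - 23983 = \left(\left(- \frac{1}{8} - 96 + 12\right) - 3608\right) - 23983 = \left(- \frac{673}{8} - 3608\right) - 23983 = - \frac{29537}{8} - 23983 = - \frac{221401}{8}$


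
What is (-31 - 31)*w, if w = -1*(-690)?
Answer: -42780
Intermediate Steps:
w = 690
(-31 - 31)*w = (-31 - 31)*690 = -62*690 = -42780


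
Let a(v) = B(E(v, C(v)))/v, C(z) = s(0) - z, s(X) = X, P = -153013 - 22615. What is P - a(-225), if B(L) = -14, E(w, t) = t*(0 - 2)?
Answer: -39516314/225 ≈ -1.7563e+5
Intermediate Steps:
P = -175628
C(z) = -z (C(z) = 0 - z = -z)
E(w, t) = -2*t (E(w, t) = t*(-2) = -2*t)
a(v) = -14/v
P - a(-225) = -175628 - (-14)/(-225) = -175628 - (-14)*(-1)/225 = -175628 - 1*14/225 = -175628 - 14/225 = -39516314/225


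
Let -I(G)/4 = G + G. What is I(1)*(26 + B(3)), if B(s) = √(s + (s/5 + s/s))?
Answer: -208 - 8*√115/5 ≈ -225.16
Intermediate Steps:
I(G) = -8*G (I(G) = -4*(G + G) = -8*G)
B(s) = √(1 + 6*s/5) (B(s) = √(s + (s*(⅕) + 1)) = √(s + (s/5 + 1)) = √(s + (1 + s/5)) = √(1 + 6*s/5))
I(1)*(26 + B(3)) = (-8*1)*(26 + √(25 + 30*3)/5) = -8*(26 + √(25 + 90)/5) = -8*(26 + √115/5) = -208 - 8*√115/5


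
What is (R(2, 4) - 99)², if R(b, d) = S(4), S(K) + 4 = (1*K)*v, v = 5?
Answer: 6889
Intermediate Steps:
S(K) = -4 + 5*K (S(K) = -4 + (1*K)*5 = -4 + K*5 = -4 + 5*K)
R(b, d) = 16 (R(b, d) = -4 + 5*4 = -4 + 20 = 16)
(R(2, 4) - 99)² = (16 - 99)² = (-83)² = 6889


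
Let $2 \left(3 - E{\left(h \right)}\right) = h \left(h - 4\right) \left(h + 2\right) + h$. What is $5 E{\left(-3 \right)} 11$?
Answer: $825$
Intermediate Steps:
$E{\left(h \right)} = 3 - \frac{h}{2} - \frac{h \left(-4 + h\right) \left(2 + h\right)}{2}$ ($E{\left(h \right)} = 3 - \frac{h \left(h - 4\right) \left(h + 2\right) + h}{2} = 3 - \frac{h \left(-4 + h\right) \left(2 + h\right) + h}{2} = 3 - \frac{h + h \left(-4 + h\right) \left(2 + h\right)}{2} = 3 - \left(\frac{h}{2} + \frac{h \left(-4 + h\right) \left(2 + h\right)}{2}\right) = 3 - \frac{h}{2} - \frac{h \left(-4 + h\right) \left(2 + h\right)}{2}$)
$5 E{\left(-3 \right)} 11 = 5 \left(3 + \left(-3\right)^{2} - \frac{\left(-3\right)^{3}}{2} + \frac{7}{2} \left(-3\right)\right) 11 = 5 \left(3 + 9 - - \frac{27}{2} - \frac{21}{2}\right) 11 = 5 \left(3 + 9 + \frac{27}{2} - \frac{21}{2}\right) 11 = 5 \cdot 15 \cdot 11 = 75 \cdot 11 = 825$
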